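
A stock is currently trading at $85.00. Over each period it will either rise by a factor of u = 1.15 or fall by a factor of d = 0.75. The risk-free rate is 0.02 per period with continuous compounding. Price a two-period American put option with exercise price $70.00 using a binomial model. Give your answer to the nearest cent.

Risk-neutral probability p = (e^0.02 − 0.75)/(1.15 − 0.75) = 0.2702/0.4000 = 0.6755
Terminal stock prices: S_uu = 112.4, S_ud = 73.31, S_dd = 47.81
Terminal payoffs (K − S): max(-42.41, 0) = 0, max(-3.312, 0) = 0, max(22.19, 0) = 22.19
Node u (S = 97.75): continuation = e^(−0.02)·[0.6755·0.0000 + 0.3245·0.0000] = 0.0000; exercise value = 0.0000 ≤ continuation, so V_u = 0.0000
Node d (S = 63.75): continuation = e^(−0.02)·[0.6755·0.0000 + 0.3245·22.1875] = 7.0572; exercise value = 6.2500 ≤ continuation, so V_d = 7.0572
Node 0 (S = 85): continuation = e^(−0.02)·[0.6755·0.0000 + 0.3245·7.0572] = 2.2447; exercise value = 0.0000 ≤ continuation, so V_0 = 2.2447

$2.24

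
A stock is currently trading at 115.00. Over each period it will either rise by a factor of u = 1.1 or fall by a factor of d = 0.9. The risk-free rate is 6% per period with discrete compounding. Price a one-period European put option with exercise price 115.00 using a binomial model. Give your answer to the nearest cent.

2.17

Risk-neutral probability p = (1 + 0.06 − 0.9)/(1.1 − 0.9) = 0.1600/0.2000 = 0.8000
Terminal stock prices: S_u = 126.5, S_d = 103.5
Terminal payoffs (K − S): max(-11.5, 0) = 0, max(11.5, 0) = 11.5
Node 0 (S = 115): V_0 = 1/1.06·[0.8000·0.0000 + 0.2000·11.5000] = 2.1698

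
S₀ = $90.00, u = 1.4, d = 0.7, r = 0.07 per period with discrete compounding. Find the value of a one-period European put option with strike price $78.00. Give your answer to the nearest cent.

$6.61

Risk-neutral probability p = (1 + 0.07 − 0.7)/(1.4 − 0.7) = 0.3700/0.7000 = 0.5286
Terminal stock prices: S_u = 126, S_d = 63
Terminal payoffs (K − S): max(-48, 0) = 0, max(15, 0) = 15
Node 0 (S = 90): V_0 = 1/1.07·[0.5286·0.0000 + 0.4714·15.0000] = 6.6088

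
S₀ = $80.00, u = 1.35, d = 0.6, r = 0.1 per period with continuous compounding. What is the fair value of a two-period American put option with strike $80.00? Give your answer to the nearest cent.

Risk-neutral probability p = (e^0.1 − 0.6)/(1.35 − 0.6) = 0.5052/0.7500 = 0.6736
Terminal stock prices: S_uu = 145.8, S_ud = 64.8, S_dd = 28.8
Terminal payoffs (K − S): max(-65.8, 0) = 0, max(15.2, 0) = 15.2, max(51.2, 0) = 51.2
Node u (S = 108): continuation = e^(−0.1)·[0.6736·0.0000 + 0.3264·15.2000] = 4.4897; exercise value = 0.0000 ≤ continuation, so V_u = 4.4897
Node d (S = 48): continuation = e^(−0.1)·[0.6736·15.2000 + 0.3264·51.2000] = 24.3870; exercise value = 32.0000 > continuation, so V_d = 32.0000 (exercise)
Node 0 (S = 80): continuation = e^(−0.1)·[0.6736·4.4897 + 0.3264·32.0000] = 12.1883; exercise value = 0.0000 ≤ continuation, so V_0 = 12.1883

$12.19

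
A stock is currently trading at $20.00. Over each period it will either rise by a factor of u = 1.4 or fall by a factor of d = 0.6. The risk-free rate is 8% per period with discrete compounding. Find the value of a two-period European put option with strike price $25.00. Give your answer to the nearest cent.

Risk-neutral probability p = (1 + 0.08 − 0.6)/(1.4 − 0.6) = 0.4800/0.8000 = 0.6000
Terminal stock prices: S_uu = 39.2, S_ud = 16.8, S_dd = 7.2
Terminal payoffs (K − S): max(-14.2, 0) = 0, max(8.2, 0) = 8.2, max(17.8, 0) = 17.8
Node u (S = 28): V_u = 1/1.08·[0.6000·0.0000 + 0.4000·8.2000] = 3.0370
Node d (S = 12): V_d = 1/1.08·[0.6000·8.2000 + 0.4000·17.8000] = 11.1481
Node 0 (S = 20): V_0 = 1/1.08·[0.6000·3.0370 + 0.4000·11.1481] = 5.8162

$5.82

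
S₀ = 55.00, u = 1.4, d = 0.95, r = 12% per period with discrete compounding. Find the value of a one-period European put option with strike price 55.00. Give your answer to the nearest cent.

Risk-neutral probability p = (1 + 0.12 − 0.95)/(1.4 − 0.95) = 0.1700/0.4500 = 0.3778
Terminal stock prices: S_u = 77, S_d = 52.25
Terminal payoffs (K − S): max(-22, 0) = 0, max(2.75, 0) = 2.75
Node 0 (S = 55): V_0 = 1/1.12·[0.3778·0.0000 + 0.6222·2.7500] = 1.5278

1.53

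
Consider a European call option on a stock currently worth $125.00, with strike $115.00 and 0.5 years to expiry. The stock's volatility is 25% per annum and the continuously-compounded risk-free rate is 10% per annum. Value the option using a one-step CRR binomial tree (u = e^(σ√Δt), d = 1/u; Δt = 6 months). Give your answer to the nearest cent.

$19.51

CRR parameters: u = e^(σ√Δt) = e^(0.25·√0.5) = 1.1934, d = 1/u = 0.8380
Per-period rate: rΔt = 0.1·0.5 = 0.05, so R = e^0.05 = 1.0513
Risk-neutral probability p = (e^0.05 − 0.8380)/(1.1934 − 0.8380) = 0.2133/0.3554 = 0.6002
Terminal stock prices: S_u = 149.2, S_d = 104.7
Terminal payoffs (S − K): max(34.17, 0) = 34.17, max(-10.25, 0) = 0
Node 0 (S = 125): V_0 = e^(−0.05)·[0.6002·34.1706 + 0.3998·0.0000] = 19.5084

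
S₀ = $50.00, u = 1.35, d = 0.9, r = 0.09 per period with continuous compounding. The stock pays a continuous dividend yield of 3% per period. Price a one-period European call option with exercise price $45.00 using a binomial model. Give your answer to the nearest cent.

Per-period risk-free factor R = e^0.09 = 1.0942; dividend-adjusted growth = e^(0.09−0.03) = 1.0618.
Risk-neutral probability p = (1.0618 − 0.9)/(1.35 − 0.9) = 0.1618/0.4500 = 0.3596
Terminal stock prices: S_u = 67.5, S_d = 45
Terminal payoffs (S − K): max(22.5, 0) = 22.5, max(0, 0) = 0
Node 0 (S = 50): V_0 = e^(−0.09)·[0.3596·22.5000 + 0.6404·0.0000] = 7.3954

$7.40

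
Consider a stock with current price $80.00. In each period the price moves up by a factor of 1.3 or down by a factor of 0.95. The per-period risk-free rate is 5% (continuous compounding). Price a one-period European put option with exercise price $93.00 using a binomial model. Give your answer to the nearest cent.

Risk-neutral probability p = (e^0.05 − 0.95)/(1.3 − 0.95) = 0.1013/0.3500 = 0.2893
Terminal stock prices: S_u = 104, S_d = 76
Terminal payoffs (K − S): max(-11, 0) = 0, max(17, 0) = 17
Node 0 (S = 80): V_0 = e^(−0.05)·[0.2893·0.0000 + 0.7107·17.0000] = 11.4919

$11.49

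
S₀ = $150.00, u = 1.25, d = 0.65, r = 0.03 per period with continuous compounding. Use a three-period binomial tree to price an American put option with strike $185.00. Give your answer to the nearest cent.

Risk-neutral probability p = (e^0.03 − 0.65)/(1.25 − 0.65) = 0.3805/0.6000 = 0.6341
Terminal stock prices: S_uuu = 293, S_uud = 152.3, S_udd = 79.22, S_ddd = 41.19
Terminal payoffs (K − S): max(-108, 0) = 0, max(32.66, 0) = 32.66, max(105.8, 0) = 105.8, max(143.8, 0) = 143.8
Node uu (S = 234.4): continuation = e^(−0.03)·[0.6341·0.0000 + 0.3659·32.6562] = 11.5961; exercise value = 0.0000 ≤ continuation, so V_uu = 11.5961
Node ud (S = 121.9): continuation = e^(−0.03)·[0.6341·32.6562 + 0.3659·105.7812] = 57.6574; exercise value = 63.1250 > continuation, so V_ud = 63.1250 (exercise)
Node dd (S = 63.38): continuation = e^(−0.03)·[0.6341·105.7812 + 0.3659·143.8063] = 116.1574; exercise value = 121.6250 > continuation, so V_dd = 121.6250 (exercise)
Node u (S = 187.5): continuation = e^(−0.03)·[0.6341·11.5961 + 0.3659·63.1250] = 29.5510; exercise value = 0.0000 ≤ continuation, so V_u = 29.5510
Node d (S = 97.5): continuation = e^(−0.03)·[0.6341·63.1250 + 0.3659·121.6250] = 82.0324; exercise value = 87.5000 > continuation, so V_d = 87.5000 (exercise)
Node 0 (S = 150): continuation = e^(−0.03)·[0.6341·29.5510 + 0.3659·87.5000] = 49.2550; exercise value = 35.0000 ≤ continuation, so V_0 = 49.2550

$49.26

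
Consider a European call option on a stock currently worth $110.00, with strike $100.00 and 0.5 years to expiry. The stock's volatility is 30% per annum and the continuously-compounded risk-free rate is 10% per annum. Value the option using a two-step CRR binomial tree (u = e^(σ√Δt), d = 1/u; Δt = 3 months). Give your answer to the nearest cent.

$18.50

CRR parameters: u = e^(σ√Δt) = e^(0.3·√0.25) = 1.1618, d = 1/u = 0.8607
Per-period rate: rΔt = 0.1·0.25 = 0.025, so R = e^0.025 = 1.0253
Risk-neutral probability p = (e^0.025 − 0.8607)/(1.1618 − 0.8607) = 0.1646/0.3011 = 0.5466
Terminal stock prices: S_uu = 148.5, S_ud = 110, S_dd = 81.49
Terminal payoffs (S − K): max(48.48, 0) = 48.48, max(10, 0) = 10, max(-18.51, 0) = 0
Node u (S = 127.8): V_u = e^(−0.025)·[0.5466·48.4845 + 0.4534·10.0000] = 30.2708
Node d (S = 94.68): V_d = e^(−0.025)·[0.5466·10.0000 + 0.4534·0.0000] = 5.3314
Node 0 (S = 110): V_0 = e^(−0.025)·[0.5466·30.2708 + 0.4534·5.3314] = 18.4960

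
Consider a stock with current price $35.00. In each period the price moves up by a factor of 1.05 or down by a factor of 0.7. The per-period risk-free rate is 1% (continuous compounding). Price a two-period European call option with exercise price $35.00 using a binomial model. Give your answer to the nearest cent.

Risk-neutral probability p = (e^0.01 − 0.7)/(1.05 − 0.7) = 0.3101/0.3500 = 0.8859
Terminal stock prices: S_uu = 38.59, S_ud = 25.72, S_dd = 17.15
Terminal payoffs (S − K): max(3.587, 0) = 3.587, max(-9.275, 0) = 0, max(-17.85, 0) = 0
Node u (S = 36.75): V_u = e^(−0.01)·[0.8859·3.5875 + 0.1141·0.0000] = 3.1464
Node d (S = 24.5): V_d = e^(−0.01)·[0.8859·0.0000 + 0.1141·0.0000] = 0.0000
Node 0 (S = 35): V_0 = e^(−0.01)·[0.8859·3.1464 + 0.1141·0.0000] = 2.7595

$2.76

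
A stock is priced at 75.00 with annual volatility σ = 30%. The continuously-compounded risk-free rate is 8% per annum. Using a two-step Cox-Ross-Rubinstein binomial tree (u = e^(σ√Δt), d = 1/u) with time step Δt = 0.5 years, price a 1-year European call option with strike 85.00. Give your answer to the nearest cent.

8.06

CRR parameters: u = e^(σ√Δt) = e^(0.3·√0.5) = 1.2363, d = 1/u = 0.8089
Per-period rate: rΔt = 0.08·0.5 = 0.04, so R = e^0.04 = 1.0408
Risk-neutral probability p = (e^0.04 − 0.8089)/(1.2363 − 0.8089) = 0.2320/0.4275 = 0.5426
Terminal stock prices: S_uu = 114.6, S_ud = 75, S_dd = 49.07
Terminal payoffs (S − K): max(29.63, 0) = 29.63, max(-10, 0) = 0, max(-35.93, 0) = 0
Node u (S = 92.72): V_u = e^(−0.04)·[0.5426·29.6349 + 0.4574·0.0000] = 15.4505
Node d (S = 60.66): V_d = e^(−0.04)·[0.5426·0.0000 + 0.4574·0.0000] = 0.0000
Node 0 (S = 75): V_0 = e^(−0.04)·[0.5426·15.4505 + 0.4574·0.0000] = 8.0553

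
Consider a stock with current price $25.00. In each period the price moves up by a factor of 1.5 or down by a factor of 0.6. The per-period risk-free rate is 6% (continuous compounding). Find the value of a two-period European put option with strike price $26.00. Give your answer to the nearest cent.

Risk-neutral probability p = (e^0.06 − 0.6)/(1.5 − 0.6) = 0.4618/0.9000 = 0.5132
Terminal stock prices: S_uu = 56.25, S_ud = 22.5, S_dd = 9
Terminal payoffs (K − S): max(-30.25, 0) = 0, max(3.5, 0) = 3.5, max(17, 0) = 17
Node u (S = 37.5): V_u = e^(−0.06)·[0.5132·0.0000 + 0.4868·3.5000] = 1.6047
Node d (S = 15): V_d = e^(−0.06)·[0.5132·3.5000 + 0.4868·17.0000] = 9.4859
Node 0 (S = 25): V_0 = e^(−0.06)·[0.5132·1.6047 + 0.4868·9.4859] = 5.1248

$5.12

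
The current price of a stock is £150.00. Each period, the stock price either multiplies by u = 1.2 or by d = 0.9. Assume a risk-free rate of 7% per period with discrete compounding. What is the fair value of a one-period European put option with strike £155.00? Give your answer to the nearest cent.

Risk-neutral probability p = (1 + 0.07 − 0.9)/(1.2 − 0.9) = 0.1700/0.3000 = 0.5667
Terminal stock prices: S_u = 180, S_d = 135
Terminal payoffs (K − S): max(-25, 0) = 0, max(20, 0) = 20
Node 0 (S = 150): V_0 = 1/1.07·[0.5667·0.0000 + 0.4333·20.0000] = 8.0997

£8.10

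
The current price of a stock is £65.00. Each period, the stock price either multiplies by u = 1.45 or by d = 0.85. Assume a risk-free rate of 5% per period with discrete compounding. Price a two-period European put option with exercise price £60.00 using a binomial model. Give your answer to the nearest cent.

£5.26

Risk-neutral probability p = (1 + 0.05 − 0.85)/(1.45 − 0.85) = 0.2000/0.6000 = 0.3333
Terminal stock prices: S_uu = 136.7, S_ud = 80.11, S_dd = 46.96
Terminal payoffs (K − S): max(-76.66, 0) = 0, max(-20.11, 0) = 0, max(13.04, 0) = 13.04
Node u (S = 94.25): V_u = 1/1.05·[0.3333·0.0000 + 0.6667·0.0000] = 0.0000
Node d (S = 55.25): V_d = 1/1.05·[0.3333·0.0000 + 0.6667·13.0375] = 8.2778
Node 0 (S = 65): V_0 = 1/1.05·[0.3333·0.0000 + 0.6667·8.2778] = 5.2557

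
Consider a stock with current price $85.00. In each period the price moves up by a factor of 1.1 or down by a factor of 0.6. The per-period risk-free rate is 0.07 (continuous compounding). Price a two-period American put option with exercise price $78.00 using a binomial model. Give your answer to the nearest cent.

$2.37

Risk-neutral probability p = (e^0.07 − 0.6)/(1.1 − 0.6) = 0.4725/0.5000 = 0.9450
Terminal stock prices: S_uu = 102.9, S_ud = 56.1, S_dd = 30.6
Terminal payoffs (K − S): max(-24.85, 0) = 0, max(21.9, 0) = 21.9, max(47.4, 0) = 47.4
Node u (S = 93.5): continuation = e^(−0.07)·[0.9450·0.0000 + 0.0550·21.9000] = 1.1227; exercise value = 0.0000 ≤ continuation, so V_u = 1.1227
Node d (S = 51): continuation = e^(−0.07)·[0.9450·21.9000 + 0.0550·47.4000] = 21.7267; exercise value = 27.0000 > continuation, so V_d = 27.0000 (exercise)
Node 0 (S = 85): continuation = e^(−0.07)·[0.9450·1.1227 + 0.0550·27.0000] = 2.3735; exercise value = 0.0000 ≤ continuation, so V_0 = 2.3735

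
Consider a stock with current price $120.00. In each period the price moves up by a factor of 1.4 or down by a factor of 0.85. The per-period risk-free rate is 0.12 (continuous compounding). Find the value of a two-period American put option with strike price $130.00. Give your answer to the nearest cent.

$12.30

Risk-neutral probability p = (e^0.12 − 0.85)/(1.4 − 0.85) = 0.2775/0.5500 = 0.5045
Terminal stock prices: S_uu = 235.2, S_ud = 142.8, S_dd = 86.7
Terminal payoffs (K − S): max(-105.2, 0) = 0, max(-12.8, 0) = 0, max(43.3, 0) = 43.3
Node u (S = 168): continuation = e^(−0.12)·[0.5045·0.0000 + 0.4955·0.0000] = 0.0000; exercise value = 0.0000 ≤ continuation, so V_u = 0.0000
Node d (S = 102): continuation = e^(−0.12)·[0.5045·0.0000 + 0.4955·43.3000] = 19.0275; exercise value = 28.0000 > continuation, so V_d = 28.0000 (exercise)
Node 0 (S = 120): continuation = e^(−0.12)·[0.5045·0.0000 + 0.4955·28.0000] = 12.3041; exercise value = 10.0000 ≤ continuation, so V_0 = 12.3041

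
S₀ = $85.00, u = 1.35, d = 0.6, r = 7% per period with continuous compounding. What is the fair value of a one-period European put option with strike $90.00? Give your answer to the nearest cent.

$13.45

Risk-neutral probability p = (e^0.07 − 0.6)/(1.35 − 0.6) = 0.4725/0.7500 = 0.6300
Terminal stock prices: S_u = 114.8, S_d = 51
Terminal payoffs (K − S): max(-24.75, 0) = 0, max(39, 0) = 39
Node 0 (S = 85): V_0 = e^(−0.07)·[0.6300·0.0000 + 0.3700·39.0000] = 13.4540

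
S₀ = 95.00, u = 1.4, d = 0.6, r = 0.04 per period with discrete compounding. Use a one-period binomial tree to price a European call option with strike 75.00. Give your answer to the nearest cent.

30.67

Risk-neutral probability p = (1 + 0.04 − 0.6)/(1.4 − 0.6) = 0.4400/0.8000 = 0.5500
Terminal stock prices: S_u = 133, S_d = 57
Terminal payoffs (S − K): max(58, 0) = 58, max(-18, 0) = 0
Node 0 (S = 95): V_0 = 1/1.04·[0.5500·58.0000 + 0.4500·0.0000] = 30.6731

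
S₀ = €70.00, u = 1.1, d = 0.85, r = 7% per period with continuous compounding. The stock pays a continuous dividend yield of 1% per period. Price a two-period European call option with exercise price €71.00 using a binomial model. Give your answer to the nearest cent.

€8.55

Per-period risk-free factor R = e^0.07 = 1.0725; dividend-adjusted growth = e^(0.07−0.01) = 1.0618.
Risk-neutral probability p = (1.0618 − 0.85)/(1.1 − 0.85) = 0.2118/0.2500 = 0.8473
Terminal stock prices: S_uu = 84.7, S_ud = 65.45, S_dd = 50.57
Terminal payoffs (S − K): max(13.7, 0) = 13.7, max(-5.55, 0) = 0, max(-20.43, 0) = 0
Node u (S = 77): V_u = e^(−0.07)·[0.8473·13.7000 + 0.1527·0.0000] = 10.8238
Node d (S = 59.5): V_d = e^(−0.07)·[0.8473·0.0000 + 0.1527·0.0000] = 0.0000
Node 0 (S = 70): V_0 = e^(−0.07)·[0.8473·10.8238 + 0.1527·0.0000] = 8.5515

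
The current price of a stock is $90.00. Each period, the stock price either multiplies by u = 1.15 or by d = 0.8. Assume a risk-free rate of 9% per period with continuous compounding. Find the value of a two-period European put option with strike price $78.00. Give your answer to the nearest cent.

$0.43

Risk-neutral probability p = (e^0.09 − 0.8)/(1.15 − 0.8) = 0.2942/0.3500 = 0.8405
Terminal stock prices: S_uu = 119, S_ud = 82.8, S_dd = 57.6
Terminal payoffs (K − S): max(-41.02, 0) = 0, max(-4.8, 0) = 0, max(20.4, 0) = 20.4
Node u (S = 103.5): V_u = e^(−0.09)·[0.8405·0.0000 + 0.1595·0.0000] = 0.0000
Node d (S = 72): V_d = e^(−0.09)·[0.8405·0.0000 + 0.1595·20.4000] = 2.9738
Node 0 (S = 90): V_0 = e^(−0.09)·[0.8405·0.0000 + 0.1595·2.9738] = 0.4335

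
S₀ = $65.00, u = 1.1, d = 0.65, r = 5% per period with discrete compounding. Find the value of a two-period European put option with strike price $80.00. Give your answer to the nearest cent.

Risk-neutral probability p = (1 + 0.05 − 0.65)/(1.1 − 0.65) = 0.4000/0.4500 = 0.8889
Terminal stock prices: S_uu = 78.65, S_ud = 46.48, S_dd = 27.46
Terminal payoffs (K − S): max(1.35, 0) = 1.35, max(33.52, 0) = 33.52, max(52.54, 0) = 52.54
Node u (S = 71.5): V_u = 1/1.05·[0.8889·1.3500 + 0.1111·33.5250] = 4.6905
Node d (S = 42.25): V_d = 1/1.05·[0.8889·33.5250 + 0.1111·52.5375] = 33.9405
Node 0 (S = 65): V_0 = 1/1.05·[0.8889·4.6905 + 0.1111·33.9405] = 7.5624

$7.56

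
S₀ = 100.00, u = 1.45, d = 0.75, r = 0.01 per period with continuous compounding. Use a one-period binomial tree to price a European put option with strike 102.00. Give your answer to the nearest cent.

Risk-neutral probability p = (e^0.01 − 0.75)/(1.45 − 0.75) = 0.2601/0.7000 = 0.3715
Terminal stock prices: S_u = 145, S_d = 75
Terminal payoffs (K − S): max(-43, 0) = 0, max(27, 0) = 27
Node 0 (S = 100): V_0 = e^(−0.01)·[0.3715·0.0000 + 0.6285·27.0000] = 16.8006

16.80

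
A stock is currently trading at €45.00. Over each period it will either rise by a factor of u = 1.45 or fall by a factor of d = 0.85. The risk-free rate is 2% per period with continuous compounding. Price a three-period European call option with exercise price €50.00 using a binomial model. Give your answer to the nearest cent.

€6.83

Risk-neutral probability p = (e^0.02 − 0.85)/(1.45 − 0.85) = 0.1702/0.6000 = 0.2837
Terminal stock prices: S_uuu = 137.2, S_uud = 80.42, S_udd = 47.14, S_ddd = 27.64
Terminal payoffs (S − K): max(87.19, 0) = 87.19, max(30.42, 0) = 30.42, max(-2.857, 0) = 0, max(-22.36, 0) = 0
Node uu (S = 94.61): V_uu = e^(−0.02)·[0.2837·87.1881 + 0.7163·30.4206] = 45.6026
Node ud (S = 55.46): V_ud = e^(−0.02)·[0.2837·30.4206 + 0.7163·0.0000] = 8.4585
Node dd (S = 32.51): V_dd = e^(−0.02)·[0.2837·0.0000 + 0.7163·0.0000] = 0.0000
Node u (S = 65.25): V_u = e^(−0.02)·[0.2837·45.6026 + 0.7163·8.4585] = 18.6190
Node d (S = 38.25): V_d = e^(−0.02)·[0.2837·8.4585 + 0.7163·0.0000] = 2.3519
Node 0 (S = 45): V_0 = e^(−0.02)·[0.2837·18.6190 + 0.7163·2.3519] = 6.8284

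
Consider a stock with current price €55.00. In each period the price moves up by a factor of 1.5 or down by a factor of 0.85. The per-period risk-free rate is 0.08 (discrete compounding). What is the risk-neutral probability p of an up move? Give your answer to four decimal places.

p = 0.3538

Risk-neutral probability p = (1 + 0.08 − 0.85)/(1.5 − 0.85) = 0.2300/0.6500 = 0.3538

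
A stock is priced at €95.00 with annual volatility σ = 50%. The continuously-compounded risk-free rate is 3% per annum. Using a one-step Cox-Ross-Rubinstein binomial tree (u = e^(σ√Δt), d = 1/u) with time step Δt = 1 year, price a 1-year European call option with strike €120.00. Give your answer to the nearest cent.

€14.46

CRR parameters: u = e^(σ√Δt) = e^(0.5·√1) = 1.6487, d = 1/u = 0.6065
Per-period rate: rΔt = 0.03·1 = 0.03, so R = e^0.03 = 1.0305
Risk-neutral probability p = (e^0.03 − 0.6065)/(1.6487 − 0.6065) = 0.4239/1.0422 = 0.4068
Terminal stock prices: S_u = 156.6, S_d = 57.62
Terminal payoffs (S − K): max(36.63, 0) = 36.63, max(-62.38, 0) = 0
Node 0 (S = 95): V_0 = e^(−0.03)·[0.4068·36.6285 + 0.5932·0.0000] = 14.4588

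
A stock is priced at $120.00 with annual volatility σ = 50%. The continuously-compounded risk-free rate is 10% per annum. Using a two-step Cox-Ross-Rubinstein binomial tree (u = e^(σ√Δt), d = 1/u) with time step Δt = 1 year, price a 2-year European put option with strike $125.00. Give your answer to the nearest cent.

$20.05

CRR parameters: u = e^(σ√Δt) = e^(0.5·√1) = 1.6487, d = 1/u = 0.6065
Per-period rate: rΔt = 0.1·1 = 0.1, so R = e^0.1 = 1.1052
Risk-neutral probability p = (e^0.1 − 0.6065)/(1.6487 − 0.6065) = 0.4986/1.0422 = 0.4785
Terminal stock prices: S_uu = 326.2, S_ud = 120, S_dd = 44.15
Terminal payoffs (K − S): max(-201.2, 0) = 0, max(5, 0) = 5, max(80.85, 0) = 80.85
Node u (S = 197.8): V_u = e^(−0.1)·[0.4785·0.0000 + 0.5215·5.0000] = 2.3596
Node d (S = 72.78): V_d = e^(−0.1)·[0.4785·5.0000 + 0.5215·80.8545] = 40.3210
Node 0 (S = 120): V_0 = e^(−0.1)·[0.4785·2.3596 + 0.5215·40.3210] = 20.0496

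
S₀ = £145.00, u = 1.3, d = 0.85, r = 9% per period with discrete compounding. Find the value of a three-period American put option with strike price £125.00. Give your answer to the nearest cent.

Risk-neutral probability p = (1 + 0.09 − 0.85)/(1.3 − 0.85) = 0.2400/0.4500 = 0.5333
Terminal stock prices: S_uuu = 318.6, S_uud = 208.3, S_udd = 136.2, S_ddd = 89.05
Terminal payoffs (K − S): max(-193.6, 0) = 0, max(-83.29, 0) = 0, max(-11.19, 0) = 0, max(35.95, 0) = 35.95
Node uu (S = 245.1): continuation = 1/1.09·[0.5333·0.0000 + 0.4667·0.0000] = 0.0000; exercise value = 0.0000 ≤ continuation, so V_uu = 0.0000
Node ud (S = 160.2): continuation = 1/1.09·[0.5333·0.0000 + 0.4667·0.0000] = 0.0000; exercise value = 0.0000 ≤ continuation, so V_ud = 0.0000
Node dd (S = 104.8): continuation = 1/1.09·[0.5333·0.0000 + 0.4667·35.9519] = 15.3922; exercise value = 20.2375 > continuation, so V_dd = 20.2375 (exercise)
Node u (S = 188.5): continuation = 1/1.09·[0.5333·0.0000 + 0.4667·0.0000] = 0.0000; exercise value = 0.0000 ≤ continuation, so V_u = 0.0000
Node d (S = 123.2): continuation = 1/1.09·[0.5333·0.0000 + 0.4667·20.2375] = 8.6644; exercise value = 1.7500 ≤ continuation, so V_d = 8.6644
Node 0 (S = 145): continuation = 1/1.09·[0.5333·0.0000 + 0.4667·8.6644] = 3.7095; exercise value = 0.0000 ≤ continuation, so V_0 = 3.7095

£3.71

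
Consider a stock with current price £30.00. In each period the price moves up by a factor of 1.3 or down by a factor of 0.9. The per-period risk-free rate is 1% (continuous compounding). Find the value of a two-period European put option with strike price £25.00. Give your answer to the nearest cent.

Risk-neutral probability p = (e^0.01 − 0.9)/(1.3 − 0.9) = 0.1101/0.4000 = 0.2751
Terminal stock prices: S_uu = 50.7, S_ud = 35.1, S_dd = 24.3
Terminal payoffs (K − S): max(-25.7, 0) = 0, max(-10.1, 0) = 0, max(0.7, 0) = 0.7
Node u (S = 39): V_u = e^(−0.01)·[0.2751·0.0000 + 0.7249·0.0000] = 0.0000
Node d (S = 27): V_d = e^(−0.01)·[0.2751·0.0000 + 0.7249·0.7000] = 0.5024
Node 0 (S = 30): V_0 = e^(−0.01)·[0.2751·0.0000 + 0.7249·0.5024] = 0.3605

£0.36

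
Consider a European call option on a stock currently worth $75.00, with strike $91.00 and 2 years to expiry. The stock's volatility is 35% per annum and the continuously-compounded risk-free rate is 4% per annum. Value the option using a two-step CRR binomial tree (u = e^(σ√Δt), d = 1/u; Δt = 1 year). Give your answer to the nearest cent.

CRR parameters: u = e^(σ√Δt) = e^(0.35·√1) = 1.4191, d = 1/u = 0.7047
Per-period rate: rΔt = 0.04·1 = 0.04, so R = e^0.04 = 1.0408
Risk-neutral probability p = (e^0.04 − 0.7047)/(1.4191 − 0.7047) = 0.3361/0.7144 = 0.4705
Terminal stock prices: S_uu = 151, S_ud = 75, S_dd = 37.24
Terminal payoffs (S − K): max(60.03, 0) = 60.03, max(-16, 0) = 0, max(-53.76, 0) = 0
Node u (S = 106.4): V_u = e^(−0.04)·[0.4705·60.0315 + 0.5295·0.0000] = 27.1379
Node d (S = 52.85): V_d = e^(−0.04)·[0.4705·0.0000 + 0.5295·0.0000] = 0.0000
Node 0 (S = 75): V_0 = e^(−0.04)·[0.4705·27.1379 + 0.5295·0.0000] = 12.2680

$12.27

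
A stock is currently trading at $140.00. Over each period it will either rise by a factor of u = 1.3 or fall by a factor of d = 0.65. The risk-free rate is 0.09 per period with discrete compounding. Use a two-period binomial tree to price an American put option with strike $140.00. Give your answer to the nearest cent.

Risk-neutral probability p = (1 + 0.09 − 0.65)/(1.3 − 0.65) = 0.4400/0.6500 = 0.6769
Terminal stock prices: S_uu = 236.6, S_ud = 118.3, S_dd = 59.15
Terminal payoffs (K − S): max(-96.6, 0) = 0, max(21.7, 0) = 21.7, max(80.85, 0) = 80.85
Node u (S = 182): continuation = 1/1.09·[0.6769·0.0000 + 0.3231·21.7000] = 6.4319; exercise value = 0.0000 ≤ continuation, so V_u = 6.4319
Node d (S = 91): continuation = 1/1.09·[0.6769·21.7000 + 0.3231·80.8500] = 37.4404; exercise value = 49.0000 > continuation, so V_d = 49.0000 (exercise)
Node 0 (S = 140): continuation = 1/1.09·[0.6769·6.4319 + 0.3231·49.0000] = 18.5180; exercise value = 0.0000 ≤ continuation, so V_0 = 18.5180

$18.52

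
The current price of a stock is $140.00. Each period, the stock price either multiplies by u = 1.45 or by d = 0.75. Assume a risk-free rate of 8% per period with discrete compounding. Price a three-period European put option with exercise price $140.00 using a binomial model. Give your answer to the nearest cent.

Risk-neutral probability p = (1 + 0.08 − 0.75)/(1.45 − 0.75) = 0.3300/0.7000 = 0.4714
Terminal stock prices: S_uuu = 426.8, S_uud = 220.8, S_udd = 114.2, S_ddd = 59.06
Terminal payoffs (K − S): max(-286.8, 0) = 0, max(-80.76, 0) = 0, max(25.81, 0) = 25.81, max(80.94, 0) = 80.94
Node uu (S = 294.4): V_uu = 1/1.08·[0.4714·0.0000 + 0.5286·0.0000] = 0.0000
Node ud (S = 152.2): V_ud = 1/1.08·[0.4714·0.0000 + 0.5286·25.8125] = 12.6331
Node dd (S = 78.75): V_dd = 1/1.08·[0.4714·25.8125 + 0.5286·80.9375] = 50.8796
Node u (S = 203): V_u = 1/1.08·[0.4714·0.0000 + 0.5286·12.6331] = 6.1829
Node d (S = 105): V_d = 1/1.08·[0.4714·12.6331 + 0.5286·50.8796] = 30.4159
Node 0 (S = 140): V_0 = 1/1.08·[0.4714·6.1829 + 0.5286·30.4159] = 17.5849

$17.58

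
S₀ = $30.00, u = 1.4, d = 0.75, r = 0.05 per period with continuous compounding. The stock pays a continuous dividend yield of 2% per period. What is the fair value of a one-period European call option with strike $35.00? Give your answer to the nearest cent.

$2.87

Per-period risk-free factor R = e^0.05 = 1.0513; dividend-adjusted growth = e^(0.05−0.02) = 1.0305.
Risk-neutral probability p = (1.0305 − 0.75)/(1.4 − 0.75) = 0.2805/0.6500 = 0.4315
Terminal stock prices: S_u = 42, S_d = 22.5
Terminal payoffs (S − K): max(7, 0) = 7, max(-12.5, 0) = 0
Node 0 (S = 30): V_0 = e^(−0.05)·[0.4315·7.0000 + 0.5685·0.0000] = 2.8730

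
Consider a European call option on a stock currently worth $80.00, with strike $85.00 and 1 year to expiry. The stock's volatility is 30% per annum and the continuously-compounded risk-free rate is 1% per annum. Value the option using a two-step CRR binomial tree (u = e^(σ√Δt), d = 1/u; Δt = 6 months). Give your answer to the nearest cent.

CRR parameters: u = e^(σ√Δt) = e^(0.3·√0.5) = 1.2363, d = 1/u = 0.8089
Per-period rate: rΔt = 0.01·0.5 = 0.005, so R = e^0.005 = 1.0050
Risk-neutral probability p = (e^0.005 − 0.8089)/(1.2363 − 0.8089) = 0.1962/0.4275 = 0.4589
Terminal stock prices: S_uu = 122.3, S_ud = 80, S_dd = 52.34
Terminal payoffs (S − K): max(37.28, 0) = 37.28, max(-5, 0) = 0, max(-32.66, 0) = 0
Node u (S = 98.9): V_u = e^(−0.005)·[0.4589·37.2772 + 0.5411·0.0000] = 17.0209
Node d (S = 64.71): V_d = e^(−0.005)·[0.4589·0.0000 + 0.5411·0.0000] = 0.0000
Node 0 (S = 80): V_0 = e^(−0.005)·[0.4589·17.0209 + 0.5411·0.0000] = 7.7718

$7.77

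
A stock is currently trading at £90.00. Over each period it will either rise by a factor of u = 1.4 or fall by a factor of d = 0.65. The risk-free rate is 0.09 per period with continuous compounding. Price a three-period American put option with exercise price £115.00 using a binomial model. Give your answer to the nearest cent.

£27.77

Risk-neutral probability p = (e^0.09 − 0.65)/(1.4 − 0.65) = 0.4442/0.7500 = 0.5922
Terminal stock prices: S_uuu = 247, S_uud = 114.7, S_udd = 53.23, S_ddd = 24.72
Terminal payoffs (K − S): max(-132, 0) = 0, max(0.34, 0) = 0.34, max(61.77, 0) = 61.77, max(90.28, 0) = 90.28
Node uu (S = 176.4): continuation = e^(−0.09)·[0.5922·0.0000 + 0.4078·0.3400] = 0.1267; exercise value = 0.0000 ≤ continuation, so V_uu = 0.1267
Node ud (S = 81.9): continuation = e^(−0.09)·[0.5922·0.3400 + 0.4078·61.7650] = 23.2021; exercise value = 33.1000 > continuation, so V_ud = 33.1000 (exercise)
Node dd (S = 38.03): continuation = e^(−0.09)·[0.5922·61.7650 + 0.4078·90.2837] = 67.0771; exercise value = 76.9750 > continuation, so V_dd = 76.9750 (exercise)
Node u (S = 126): continuation = e^(−0.09)·[0.5922·0.1267 + 0.4078·33.1000] = 12.4040; exercise value = 0.0000 ≤ continuation, so V_u = 12.4040
Node d (S = 58.5): continuation = e^(−0.09)·[0.5922·33.1000 + 0.4078·76.9750] = 46.6021; exercise value = 56.5000 > continuation, so V_d = 56.5000 (exercise)
Node 0 (S = 90): continuation = e^(−0.09)·[0.5922·12.4040 + 0.4078·56.5000] = 27.7697; exercise value = 25.0000 ≤ continuation, so V_0 = 27.7697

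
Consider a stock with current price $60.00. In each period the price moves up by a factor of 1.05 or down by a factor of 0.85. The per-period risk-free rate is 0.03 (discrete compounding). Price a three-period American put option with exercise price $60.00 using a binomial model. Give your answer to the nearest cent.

Risk-neutral probability p = (1 + 0.03 − 0.85)/(1.05 − 0.85) = 0.1800/0.2000 = 0.9000
Terminal stock prices: S_uuu = 69.46, S_uud = 56.23, S_udd = 45.52, S_ddd = 36.85
Terminal payoffs (K − S): max(-9.458, 0) = 0, max(3.772, 0) = 3.772, max(14.48, 0) = 14.48, max(23.15, 0) = 23.15
Node uu (S = 66.15): continuation = 1/1.03·[0.9000·0.0000 + 0.1000·3.7725] = 0.3663; exercise value = 0.0000 ≤ continuation, so V_uu = 0.3663
Node ud (S = 53.55): continuation = 1/1.03·[0.9000·3.7725 + 0.1000·14.4825] = 4.7024; exercise value = 6.4500 > continuation, so V_ud = 6.4500 (exercise)
Node dd (S = 43.35): continuation = 1/1.03·[0.9000·14.4825 + 0.1000·23.1525] = 14.9024; exercise value = 16.6500 > continuation, so V_dd = 16.6500 (exercise)
Node u (S = 63): continuation = 1/1.03·[0.9000·0.3663 + 0.1000·6.4500] = 0.9462; exercise value = 0.0000 ≤ continuation, so V_u = 0.9462
Node d (S = 51): continuation = 1/1.03·[0.9000·6.4500 + 0.1000·16.6500] = 7.2524; exercise value = 9.0000 > continuation, so V_d = 9.0000 (exercise)
Node 0 (S = 60): continuation = 1/1.03·[0.9000·0.9462 + 0.1000·9.0000] = 1.7006; exercise value = 0.0000 ≤ continuation, so V_0 = 1.7006

$1.70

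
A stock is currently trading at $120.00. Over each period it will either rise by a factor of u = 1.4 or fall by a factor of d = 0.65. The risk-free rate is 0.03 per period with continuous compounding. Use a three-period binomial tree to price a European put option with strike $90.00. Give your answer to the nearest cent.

$12.66

Risk-neutral probability p = (e^0.03 − 0.65)/(1.4 − 0.65) = 0.3805/0.7500 = 0.5073
Terminal stock prices: S_uuu = 329.3, S_uud = 152.9, S_udd = 70.98, S_ddd = 32.95
Terminal payoffs (K − S): max(-239.3, 0) = 0, max(-62.88, 0) = 0, max(19.02, 0) = 19.02, max(57.05, 0) = 57.05
Node uu (S = 235.2): V_uu = e^(−0.03)·[0.5073·0.0000 + 0.4927·0.0000] = 0.0000
Node ud (S = 109.2): V_ud = e^(−0.03)·[0.5073·0.0000 + 0.4927·19.0200] = 9.0947
Node dd (S = 50.7): V_dd = e^(−0.03)·[0.5073·19.0200 + 0.4927·57.0450] = 36.6401
Node u (S = 168): V_u = e^(−0.03)·[0.5073·0.0000 + 0.4927·9.0947] = 4.3488
Node d (S = 78): V_d = e^(−0.03)·[0.5073·9.0947 + 0.4927·36.6401] = 21.9972
Node 0 (S = 120): V_0 = e^(−0.03)·[0.5073·4.3488 + 0.4927·21.9972] = 12.6591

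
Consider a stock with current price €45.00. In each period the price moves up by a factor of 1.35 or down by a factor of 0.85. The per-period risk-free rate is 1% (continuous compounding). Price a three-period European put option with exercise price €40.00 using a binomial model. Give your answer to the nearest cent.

Risk-neutral probability p = (e^0.01 − 0.85)/(1.35 − 0.85) = 0.1601/0.5000 = 0.3201
Terminal stock prices: S_uuu = 110.7, S_uud = 69.71, S_udd = 43.89, S_ddd = 27.64
Terminal payoffs (K − S): max(-70.72, 0) = 0, max(-29.71, 0) = 0, max(-3.892, 0) = 0, max(12.36, 0) = 12.36
Node uu (S = 82.01): V_uu = e^(−0.01)·[0.3201·0.0000 + 0.6799·0.0000] = 0.0000
Node ud (S = 51.64): V_ud = e^(−0.01)·[0.3201·0.0000 + 0.6799·0.0000] = 0.0000
Node dd (S = 32.51): V_dd = e^(−0.01)·[0.3201·0.0000 + 0.6799·12.3644] = 8.3229
Node u (S = 60.75): V_u = e^(−0.01)·[0.3201·0.0000 + 0.6799·0.0000] = 0.0000
Node d (S = 38.25): V_d = e^(−0.01)·[0.3201·0.0000 + 0.6799·8.3229] = 5.6024
Node 0 (S = 45): V_0 = e^(−0.01)·[0.3201·0.0000 + 0.6799·5.6024] = 3.7712

€3.77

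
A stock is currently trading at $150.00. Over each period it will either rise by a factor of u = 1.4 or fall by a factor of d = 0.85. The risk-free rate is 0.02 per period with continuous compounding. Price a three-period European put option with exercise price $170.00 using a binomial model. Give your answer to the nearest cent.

Risk-neutral probability p = (e^0.02 − 0.85)/(1.4 − 0.85) = 0.1702/0.5500 = 0.3095
Terminal stock prices: S_uuu = 411.6, S_uud = 249.9, S_udd = 151.7, S_ddd = 92.12
Terminal payoffs (K − S): max(-241.6, 0) = 0, max(-79.9, 0) = 0, max(18.28, 0) = 18.28, max(77.88, 0) = 77.88
Node uu (S = 294): V_uu = e^(−0.02)·[0.3095·0.0000 + 0.6905·0.0000] = 0.0000
Node ud (S = 178.5): V_ud = e^(−0.02)·[0.3095·0.0000 + 0.6905·18.2750] = 12.3698
Node dd (S = 108.4): V_dd = e^(−0.02)·[0.3095·18.2750 + 0.6905·77.8813] = 58.2588
Node u (S = 210): V_u = e^(−0.02)·[0.3095·0.0000 + 0.6905·12.3698] = 8.3727
Node d (S = 127.5): V_d = e^(−0.02)·[0.3095·12.3698 + 0.6905·58.2588] = 43.1857
Node 0 (S = 150): V_0 = e^(−0.02)·[0.3095·8.3727 + 0.6905·43.1857] = 31.7708

$31.77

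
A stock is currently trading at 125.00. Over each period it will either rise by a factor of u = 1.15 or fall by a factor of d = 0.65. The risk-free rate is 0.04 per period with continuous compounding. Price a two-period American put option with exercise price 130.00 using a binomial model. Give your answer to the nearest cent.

15.99

Risk-neutral probability p = (e^0.04 − 0.65)/(1.15 − 0.65) = 0.3908/0.5000 = 0.7816
Terminal stock prices: S_uu = 165.3, S_ud = 93.44, S_dd = 52.81
Terminal payoffs (K − S): max(-35.31, 0) = 0, max(36.56, 0) = 36.56, max(77.19, 0) = 77.19
Node u (S = 143.8): continuation = e^(−0.04)·[0.7816·0.0000 + 0.2184·36.5625] = 7.6714; exercise value = 0.0000 ≤ continuation, so V_u = 7.6714
Node d (S = 81.25): continuation = e^(−0.04)·[0.7816·36.5625 + 0.2184·77.1875] = 43.6526; exercise value = 48.7500 > continuation, so V_d = 48.7500 (exercise)
Node 0 (S = 125): continuation = e^(−0.04)·[0.7816·7.6714 + 0.2184·48.7500] = 15.9895; exercise value = 5.0000 ≤ continuation, so V_0 = 15.9895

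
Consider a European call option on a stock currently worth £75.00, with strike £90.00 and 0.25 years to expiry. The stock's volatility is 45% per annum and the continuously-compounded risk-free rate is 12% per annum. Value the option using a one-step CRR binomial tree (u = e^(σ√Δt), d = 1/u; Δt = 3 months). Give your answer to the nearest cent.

CRR parameters: u = e^(σ√Δt) = e^(0.45·√0.25) = 1.2523, d = 1/u = 0.7985
Per-period rate: rΔt = 0.12·0.25 = 0.03, so R = e^0.03 = 1.0305
Risk-neutral probability p = (e^0.03 − 0.7985)/(1.2523 − 0.7985) = 0.2319/0.4538 = 0.5111
Terminal stock prices: S_u = 93.92, S_d = 59.89
Terminal payoffs (S − K): max(3.924, 0) = 3.924, max(-30.11, 0) = 0
Node 0 (S = 75): V_0 = e^(−0.03)·[0.5111·3.9242 + 0.4889·0.0000] = 1.9464

£1.95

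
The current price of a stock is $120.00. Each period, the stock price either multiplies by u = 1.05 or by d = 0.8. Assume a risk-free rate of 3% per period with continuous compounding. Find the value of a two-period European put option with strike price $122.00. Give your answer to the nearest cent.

Risk-neutral probability p = (e^0.03 − 0.8)/(1.05 − 0.8) = 0.2305/0.2500 = 0.9218
Terminal stock prices: S_uu = 132.3, S_ud = 100.8, S_dd = 76.8
Terminal payoffs (K − S): max(-10.3, 0) = 0, max(21.2, 0) = 21.2, max(45.2, 0) = 45.2
Node u (S = 126): V_u = e^(−0.03)·[0.9218·0.0000 + 0.0782·21.2000] = 1.6085
Node d (S = 96): V_d = e^(−0.03)·[0.9218·21.2000 + 0.0782·45.2000] = 22.3944
Node 0 (S = 120): V_0 = e^(−0.03)·[0.9218·1.6085 + 0.0782·22.3944] = 3.1380

$3.14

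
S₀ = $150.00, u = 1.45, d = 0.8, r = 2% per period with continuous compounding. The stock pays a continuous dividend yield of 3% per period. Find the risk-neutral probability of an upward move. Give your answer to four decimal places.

Per-period risk-free factor R = e^0.02 = 1.0202; dividend-adjusted growth = e^(0.02−0.03) = 0.9900.
Risk-neutral probability p = (0.9900 − 0.8)/(1.45 − 0.8) = 0.1900/0.6500 = 0.2924

p = 0.2924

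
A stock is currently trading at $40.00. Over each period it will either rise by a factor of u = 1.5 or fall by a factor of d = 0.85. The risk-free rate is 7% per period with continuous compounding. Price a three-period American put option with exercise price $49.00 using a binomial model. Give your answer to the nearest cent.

Risk-neutral probability p = (e^0.07 − 0.85)/(1.5 − 0.85) = 0.2225/0.6500 = 0.3423
Terminal stock prices: S_uuu = 135, S_uud = 76.5, S_udd = 43.35, S_ddd = 24.56
Terminal payoffs (K − S): max(-86, 0) = 0, max(-27.5, 0) = 0, max(5.65, 0) = 5.65, max(24.44, 0) = 24.44
Node uu (S = 90): continuation = e^(−0.07)·[0.3423·0.0000 + 0.6577·0.0000] = 0.0000; exercise value = 0.0000 ≤ continuation, so V_uu = 0.0000
Node ud (S = 51): continuation = e^(−0.07)·[0.3423·0.0000 + 0.6577·5.6500] = 3.4647; exercise value = 0.0000 ≤ continuation, so V_ud = 3.4647
Node dd (S = 28.9): continuation = e^(−0.07)·[0.3423·5.6500 + 0.6577·24.4350] = 16.7873; exercise value = 20.1000 > continuation, so V_dd = 20.1000 (exercise)
Node u (S = 60): continuation = e^(−0.07)·[0.3423·0.0000 + 0.6577·3.4647] = 2.1246; exercise value = 0.0000 ≤ continuation, so V_u = 2.1246
Node d (S = 34): continuation = e^(−0.07)·[0.3423·3.4647 + 0.6577·20.1000] = 13.4315; exercise value = 15.0000 > continuation, so V_d = 15.0000 (exercise)
Node 0 (S = 40): continuation = e^(−0.07)·[0.3423·2.1246 + 0.6577·15.0000] = 9.8764; exercise value = 9.0000 ≤ continuation, so V_0 = 9.8764

$9.88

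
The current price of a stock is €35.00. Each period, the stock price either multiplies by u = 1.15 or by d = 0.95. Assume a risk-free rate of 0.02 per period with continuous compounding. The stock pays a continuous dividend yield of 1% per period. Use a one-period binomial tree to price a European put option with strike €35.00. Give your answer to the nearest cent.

Per-period risk-free factor R = e^0.02 = 1.0202; dividend-adjusted growth = e^(0.02−0.01) = 1.0101.
Risk-neutral probability p = (1.0101 − 0.95)/(1.15 − 0.95) = 0.0601/0.2000 = 0.3003
Terminal stock prices: S_u = 40.25, S_d = 33.25
Terminal payoffs (K − S): max(-5.25, 0) = 0, max(1.75, 0) = 1.75
Node 0 (S = 35): V_0 = e^(−0.02)·[0.3003·0.0000 + 0.6997·1.7500] = 1.2003

€1.20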